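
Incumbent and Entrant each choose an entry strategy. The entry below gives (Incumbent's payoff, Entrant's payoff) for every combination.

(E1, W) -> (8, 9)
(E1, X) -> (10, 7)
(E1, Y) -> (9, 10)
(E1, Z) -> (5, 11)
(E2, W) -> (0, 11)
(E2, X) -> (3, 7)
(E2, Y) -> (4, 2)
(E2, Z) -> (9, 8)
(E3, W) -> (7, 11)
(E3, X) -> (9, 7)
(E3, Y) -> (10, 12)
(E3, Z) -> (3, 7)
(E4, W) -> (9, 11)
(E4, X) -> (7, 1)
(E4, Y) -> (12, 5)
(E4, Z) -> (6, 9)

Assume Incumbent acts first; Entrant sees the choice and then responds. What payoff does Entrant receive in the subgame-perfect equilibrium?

Solve by backward induction (Incumbent leads).
- E1: Entrant compares 9, 7, 10, 11 and picks Z; Incumbent would get 5.
- E2: Entrant compares 11, 7, 2, 8 and picks W; Incumbent would get 0.
- E3: Entrant compares 11, 7, 12, 7 and picks Y; Incumbent would get 10.
- E4: Entrant compares 11, 1, 5, 9 and picks W; Incumbent would get 9.
Maximizing over 5, 0, 10, 9, Incumbent chooses E3. Subgame-perfect outcome: (E3, Y) with payoffs (10, 12).

12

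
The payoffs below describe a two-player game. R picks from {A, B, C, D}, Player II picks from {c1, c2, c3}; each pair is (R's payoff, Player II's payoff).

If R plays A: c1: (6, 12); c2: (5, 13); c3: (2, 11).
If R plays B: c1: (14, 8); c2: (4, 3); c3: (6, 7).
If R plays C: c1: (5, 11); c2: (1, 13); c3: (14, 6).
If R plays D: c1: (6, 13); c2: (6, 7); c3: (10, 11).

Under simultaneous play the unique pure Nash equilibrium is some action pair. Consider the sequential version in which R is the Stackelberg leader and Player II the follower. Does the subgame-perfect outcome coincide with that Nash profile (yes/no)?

Work backward from Player II's decision.
- A → Player II plays c2 (best of 12, 13, 11); R gets 5.
- B → Player II plays c1 (best of 8, 3, 7); R gets 14.
- C → Player II plays c2 (best of 11, 13, 6); R gets 1.
- D → Player II plays c1 (best of 13, 7, 11); R gets 6.
Among 5, 14, 1, 6, the best is 14 at B. Subgame-perfect outcome: (B, c1) with payoffs (14, 8).
Under simultaneous play:
R's best replies: c1→B; c2→D; c3→C.
Player II's best replies: A→c2; B→c1; C→c2; D→c1.
Only (B, c1) has each player best-responding; Nash payoffs (14, 8).
Sequential outcome (B, c1) coincides with the Nash profile (B, c1).

yes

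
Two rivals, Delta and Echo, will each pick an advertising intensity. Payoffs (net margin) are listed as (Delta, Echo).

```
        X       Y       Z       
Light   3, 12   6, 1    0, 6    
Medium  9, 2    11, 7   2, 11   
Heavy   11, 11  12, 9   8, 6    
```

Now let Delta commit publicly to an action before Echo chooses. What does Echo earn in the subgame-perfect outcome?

11

Work backward from Echo's decision.
- Light: BR = X, leader payoff 3.
- Medium: BR = Z, leader payoff 2.
- Heavy: BR = X, leader payoff 11.
Among 3, 2, 11, the best is 11 at Heavy. Subgame-perfect outcome: (Heavy, X) with payoffs (11, 11).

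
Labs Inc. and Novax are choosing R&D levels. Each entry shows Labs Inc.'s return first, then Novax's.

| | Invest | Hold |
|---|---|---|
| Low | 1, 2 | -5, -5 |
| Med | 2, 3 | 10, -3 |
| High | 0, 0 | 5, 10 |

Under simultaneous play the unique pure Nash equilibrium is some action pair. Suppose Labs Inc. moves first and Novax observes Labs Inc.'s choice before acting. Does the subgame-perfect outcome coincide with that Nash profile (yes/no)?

no

Work backward from Novax's decision.
- Low: Novax compares 2, -5 and picks Invest; Labs Inc. would get 1.
- Med: Novax compares 3, -3 and picks Invest; Labs Inc. would get 2.
- High: Novax compares 0, 10 and picks Hold; Labs Inc. would get 5.
Maximizing over 1, 2, 5, Labs Inc. chooses High. Subgame-perfect outcome: (High, Hold) with payoffs (5, 10).
Under simultaneous play:
Labs Inc.'s best replies: Invest→Med; Hold→Med.
Novax's best replies: Low→Invest; Med→Invest; High→Hold.
The unique mutual best reply is (Med, Invest), giving (2, 3).
Sequential outcome (High, Hold) differs from the Nash profile (Med, Invest).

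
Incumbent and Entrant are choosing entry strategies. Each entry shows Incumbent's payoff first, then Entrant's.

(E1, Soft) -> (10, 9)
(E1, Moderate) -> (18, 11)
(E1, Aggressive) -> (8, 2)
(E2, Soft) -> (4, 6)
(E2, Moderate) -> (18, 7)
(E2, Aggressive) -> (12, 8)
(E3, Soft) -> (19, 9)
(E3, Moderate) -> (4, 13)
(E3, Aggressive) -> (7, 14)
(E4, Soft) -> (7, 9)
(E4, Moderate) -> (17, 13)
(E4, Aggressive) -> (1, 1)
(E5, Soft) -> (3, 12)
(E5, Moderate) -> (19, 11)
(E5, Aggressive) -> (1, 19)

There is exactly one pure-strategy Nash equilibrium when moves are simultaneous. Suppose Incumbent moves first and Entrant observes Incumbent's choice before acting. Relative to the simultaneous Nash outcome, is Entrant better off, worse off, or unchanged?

better off

Backward induction with Incumbent moving first.
- E1: Entrant compares 9, 11, 2 and picks Moderate; Incumbent would get 18.
- E2: Entrant compares 6, 7, 8 and picks Aggressive; Incumbent would get 12.
- E3: Entrant compares 9, 13, 14 and picks Aggressive; Incumbent would get 7.
- E4: Entrant compares 9, 13, 1 and picks Moderate; Incumbent would get 17.
- E5: Entrant compares 12, 11, 19 and picks Aggressive; Incumbent would get 1.
Incumbent's induced payoffs are 18, 12, 7, 17, 1, so Incumbent commits to E1. Subgame-perfect outcome: (E1, Moderate) with payoffs (18, 11).
Under simultaneous play:
Incumbent's best replies: Soft→E3; Moderate→E5; Aggressive→E2.
Entrant's best replies: E1→Moderate; E2→Aggressive; E3→Aggressive; E4→Moderate; E5→Aggressive.
Only (E2, Aggressive) has each player best-responding; Nash payoffs (12, 8).
Entrant earns 11 sequentially versus 8 at the Nash outcome: better off.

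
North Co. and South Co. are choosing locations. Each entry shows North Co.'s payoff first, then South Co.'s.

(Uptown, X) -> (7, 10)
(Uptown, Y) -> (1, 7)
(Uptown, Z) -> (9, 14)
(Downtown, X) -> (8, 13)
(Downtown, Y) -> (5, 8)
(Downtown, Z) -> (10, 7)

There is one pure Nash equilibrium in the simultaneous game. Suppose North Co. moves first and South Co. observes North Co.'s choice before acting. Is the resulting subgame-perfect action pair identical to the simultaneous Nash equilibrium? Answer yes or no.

Work backward from South Co.'s decision.
- Uptown: BR = Z, leader payoff 9.
- Downtown: BR = X, leader payoff 8.
North Co.'s induced payoffs are 9, 8, so North Co. commits to Uptown. Subgame-perfect outcome: (Uptown, Z) with payoffs (9, 14).
Under simultaneous play:
North Co.'s best replies: X→Downtown; Y→Downtown; Z→Downtown.
South Co.'s best replies: Uptown→Z; Downtown→X.
The unique mutual best reply is (Downtown, X), giving (8, 13).
Sequential outcome (Uptown, Z) differs from the Nash profile (Downtown, X).

no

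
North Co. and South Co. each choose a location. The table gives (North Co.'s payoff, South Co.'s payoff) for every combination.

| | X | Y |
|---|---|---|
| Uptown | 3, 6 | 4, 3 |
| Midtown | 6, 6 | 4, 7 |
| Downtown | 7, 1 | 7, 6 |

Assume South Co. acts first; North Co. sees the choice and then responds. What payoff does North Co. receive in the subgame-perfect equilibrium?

Backward induction with South Co. moving first.
- X → North Co. plays Downtown (best of 3, 6, 7); South Co. gets 1.
- Y → North Co. plays Downtown (best of 4, 4, 7); South Co. gets 6.
Maximizing over 1, 6, South Co. chooses Y. Subgame-perfect outcome: (Downtown, Y) with payoffs (7, 6).

7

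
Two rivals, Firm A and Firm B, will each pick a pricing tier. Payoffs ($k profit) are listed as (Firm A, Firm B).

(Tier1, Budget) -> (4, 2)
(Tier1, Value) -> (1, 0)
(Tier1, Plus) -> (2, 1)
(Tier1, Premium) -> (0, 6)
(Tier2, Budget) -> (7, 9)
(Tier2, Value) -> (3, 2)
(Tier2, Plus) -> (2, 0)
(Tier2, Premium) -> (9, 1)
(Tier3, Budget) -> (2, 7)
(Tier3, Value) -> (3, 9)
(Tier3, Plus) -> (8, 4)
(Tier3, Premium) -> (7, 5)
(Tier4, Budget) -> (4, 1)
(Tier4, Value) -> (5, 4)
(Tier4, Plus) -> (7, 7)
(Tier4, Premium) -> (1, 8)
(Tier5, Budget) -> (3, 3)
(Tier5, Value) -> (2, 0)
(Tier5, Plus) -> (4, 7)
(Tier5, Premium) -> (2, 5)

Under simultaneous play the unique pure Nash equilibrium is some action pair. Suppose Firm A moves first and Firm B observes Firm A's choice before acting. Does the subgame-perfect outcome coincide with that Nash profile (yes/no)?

Solve by backward induction (Firm A leads).
- Tier1: Firm B compares 2, 0, 1, 6 and picks Premium; Firm A would get 0.
- Tier2: Firm B compares 9, 2, 0, 1 and picks Budget; Firm A would get 7.
- Tier3: Firm B compares 7, 9, 4, 5 and picks Value; Firm A would get 3.
- Tier4: Firm B compares 1, 4, 7, 8 and picks Premium; Firm A would get 1.
- Tier5: Firm B compares 3, 0, 7, 5 and picks Plus; Firm A would get 4.
Among 0, 7, 3, 1, 4, the best is 7 at Tier2. Subgame-perfect outcome: (Tier2, Budget) with payoffs (7, 9).
For the simultaneous game, intersect best replies.
Firm A's best replies: Budget→Tier2; Value→Tier4; Plus→Tier3; Premium→Tier2.
Firm B's best replies: Tier1→Premium; Tier2→Budget; Tier3→Value; Tier4→Premium; Tier5→Plus.
Only (Tier2, Budget) has each player best-responding; Nash payoffs (7, 9).
Sequential outcome (Tier2, Budget) coincides with the Nash profile (Tier2, Budget).

yes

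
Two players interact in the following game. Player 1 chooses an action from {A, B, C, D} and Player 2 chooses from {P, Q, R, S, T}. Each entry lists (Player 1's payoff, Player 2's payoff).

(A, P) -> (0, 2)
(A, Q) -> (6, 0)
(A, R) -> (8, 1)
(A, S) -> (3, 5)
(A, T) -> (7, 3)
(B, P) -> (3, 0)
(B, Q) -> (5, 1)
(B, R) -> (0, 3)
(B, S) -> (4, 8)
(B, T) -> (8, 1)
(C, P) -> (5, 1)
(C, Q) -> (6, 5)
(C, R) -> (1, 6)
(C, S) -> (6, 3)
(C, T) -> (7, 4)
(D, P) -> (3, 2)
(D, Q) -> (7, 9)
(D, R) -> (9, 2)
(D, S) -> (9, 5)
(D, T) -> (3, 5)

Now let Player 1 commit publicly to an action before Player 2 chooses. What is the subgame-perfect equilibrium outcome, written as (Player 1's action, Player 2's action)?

(D, Q)

Backward induction with Player 1 moving first.
- A → Player 2 plays S (best of 2, 0, 1, 5, 3); Player 1 gets 3.
- B → Player 2 plays S (best of 0, 1, 3, 8, 1); Player 1 gets 4.
- C → Player 2 plays R (best of 1, 5, 6, 3, 4); Player 1 gets 1.
- D → Player 2 plays Q (best of 2, 9, 2, 5, 5); Player 1 gets 7.
Among 3, 4, 1, 7, the best is 7 at D. Subgame-perfect outcome: (D, Q) with payoffs (7, 9).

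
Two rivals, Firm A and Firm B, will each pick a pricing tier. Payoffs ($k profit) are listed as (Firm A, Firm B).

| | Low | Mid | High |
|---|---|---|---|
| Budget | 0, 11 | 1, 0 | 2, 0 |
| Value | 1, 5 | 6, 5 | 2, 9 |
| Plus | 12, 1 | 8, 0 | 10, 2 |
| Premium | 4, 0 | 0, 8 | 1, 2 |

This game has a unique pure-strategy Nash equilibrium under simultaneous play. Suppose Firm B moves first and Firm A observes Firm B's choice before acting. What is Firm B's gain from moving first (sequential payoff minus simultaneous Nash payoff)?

0

Backward induction with Firm B moving first.
- Low → Firm A plays Plus (best of 0, 1, 12, 4); Firm B gets 1.
- Mid → Firm A plays Plus (best of 1, 6, 8, 0); Firm B gets 0.
- High → Firm A plays Plus (best of 2, 2, 10, 1); Firm B gets 2.
Maximizing over 1, 0, 2, Firm B chooses High. Subgame-perfect outcome: (Plus, High) with payoffs (10, 2).
For the simultaneous game, intersect best replies.
Firm A's best replies: Low→Plus; Mid→Plus; High→Plus.
Firm B's best replies: Budget→Low; Value→High; Plus→High; Premium→Mid.
The unique mutual best reply is (Plus, High), giving (10, 2).
Firm B's commitment gain: 2 − 2 = 0.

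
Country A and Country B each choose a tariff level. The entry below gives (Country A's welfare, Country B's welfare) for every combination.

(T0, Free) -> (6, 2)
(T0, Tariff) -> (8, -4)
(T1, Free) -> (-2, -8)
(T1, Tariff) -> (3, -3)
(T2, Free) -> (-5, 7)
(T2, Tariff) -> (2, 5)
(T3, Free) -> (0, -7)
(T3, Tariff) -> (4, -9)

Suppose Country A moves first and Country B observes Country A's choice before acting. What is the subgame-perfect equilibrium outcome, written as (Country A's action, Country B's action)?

Country B best-responds to each possible Country A move:
- T0: BR = Free, leader payoff 6.
- T1: BR = Tariff, leader payoff 3.
- T2: BR = Free, leader payoff -5.
- T3: BR = Free, leader payoff 0.
Among 6, 3, -5, 0, the best is 6 at T0. Subgame-perfect outcome: (T0, Free) with payoffs (6, 2).

(T0, Free)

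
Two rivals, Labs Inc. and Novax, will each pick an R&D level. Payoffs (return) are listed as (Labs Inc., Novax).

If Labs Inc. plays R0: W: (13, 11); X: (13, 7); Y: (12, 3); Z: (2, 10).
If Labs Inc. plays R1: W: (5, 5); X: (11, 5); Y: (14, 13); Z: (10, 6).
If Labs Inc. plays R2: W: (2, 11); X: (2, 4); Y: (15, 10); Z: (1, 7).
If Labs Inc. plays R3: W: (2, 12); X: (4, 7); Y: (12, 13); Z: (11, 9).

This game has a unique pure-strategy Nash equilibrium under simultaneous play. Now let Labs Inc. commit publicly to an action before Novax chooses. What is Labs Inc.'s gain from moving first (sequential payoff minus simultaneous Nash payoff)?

Backward induction with Labs Inc. moving first.
- R0 → Novax plays W (best of 11, 7, 3, 10); Labs Inc. gets 13.
- R1 → Novax plays Y (best of 5, 5, 13, 6); Labs Inc. gets 14.
- R2 → Novax plays W (best of 11, 4, 10, 7); Labs Inc. gets 2.
- R3 → Novax plays Y (best of 12, 7, 13, 9); Labs Inc. gets 12.
Among 13, 14, 2, 12, the best is 14 at R1. Subgame-perfect outcome: (R1, Y) with payoffs (14, 13).
Now find the simultaneous Nash equilibrium.
Labs Inc.'s best replies: W→R0; X→R0; Y→R2; Z→R3.
Novax's best replies: R0→W; R1→Y; R2→W; R3→Y.
The unique mutual best reply is (R0, W), giving (13, 11).
Labs Inc.'s commitment gain: 14 − 13 = 1.

1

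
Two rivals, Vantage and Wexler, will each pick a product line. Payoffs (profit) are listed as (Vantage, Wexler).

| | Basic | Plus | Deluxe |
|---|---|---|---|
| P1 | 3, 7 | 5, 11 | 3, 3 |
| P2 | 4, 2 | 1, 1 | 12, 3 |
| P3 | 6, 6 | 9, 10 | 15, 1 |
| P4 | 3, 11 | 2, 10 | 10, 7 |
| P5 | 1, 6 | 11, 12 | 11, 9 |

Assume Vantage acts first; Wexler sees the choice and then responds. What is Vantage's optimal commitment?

P2

Wexler best-responds to each possible Vantage move:
- P1: BR = Plus, leader payoff 5.
- P2: BR = Deluxe, leader payoff 12.
- P3: BR = Plus, leader payoff 9.
- P4: BR = Basic, leader payoff 3.
- P5: BR = Plus, leader payoff 11.
Vantage's induced payoffs are 5, 12, 9, 3, 11, so Vantage commits to P2. Subgame-perfect outcome: (P2, Deluxe) with payoffs (12, 3).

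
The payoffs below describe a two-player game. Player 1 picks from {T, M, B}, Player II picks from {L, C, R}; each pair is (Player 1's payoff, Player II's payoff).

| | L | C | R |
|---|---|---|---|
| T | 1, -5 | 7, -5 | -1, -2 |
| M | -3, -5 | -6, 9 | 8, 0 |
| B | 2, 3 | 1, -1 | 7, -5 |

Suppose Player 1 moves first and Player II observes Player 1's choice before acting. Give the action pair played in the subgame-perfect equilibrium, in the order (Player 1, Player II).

Backward induction with Player 1 moving first.
- T: Player II compares -5, -5, -2 and picks R; Player 1 would get -1.
- M: Player II compares -5, 9, 0 and picks C; Player 1 would get -6.
- B: Player II compares 3, -1, -5 and picks L; Player 1 would get 2.
Among -1, -6, 2, the best is 2 at B. Subgame-perfect outcome: (B, L) with payoffs (2, 3).

(B, L)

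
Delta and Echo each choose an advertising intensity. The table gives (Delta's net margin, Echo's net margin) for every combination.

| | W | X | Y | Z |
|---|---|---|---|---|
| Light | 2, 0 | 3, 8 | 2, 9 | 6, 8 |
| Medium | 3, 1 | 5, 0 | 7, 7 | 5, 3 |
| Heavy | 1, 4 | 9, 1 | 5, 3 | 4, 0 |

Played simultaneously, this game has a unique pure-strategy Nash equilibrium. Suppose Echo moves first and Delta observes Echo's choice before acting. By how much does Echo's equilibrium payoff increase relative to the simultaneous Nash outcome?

1

Delta best-responds to each possible Echo move:
- W: Delta compares 2, 3, 1 and picks Medium; Echo would get 1.
- X: Delta compares 3, 5, 9 and picks Heavy; Echo would get 1.
- Y: Delta compares 2, 7, 5 and picks Medium; Echo would get 7.
- Z: Delta compares 6, 5, 4 and picks Light; Echo would get 8.
Maximizing over 1, 1, 7, 8, Echo chooses Z. Subgame-perfect outcome: (Light, Z) with payoffs (6, 8).
For the simultaneous game, intersect best replies.
Delta's best replies: W→Medium; X→Heavy; Y→Medium; Z→Light.
Echo's best replies: Light→Y; Medium→Y; Heavy→W.
The unique mutual best reply is (Medium, Y), giving (7, 7).
Echo's commitment gain: 8 − 7 = 1.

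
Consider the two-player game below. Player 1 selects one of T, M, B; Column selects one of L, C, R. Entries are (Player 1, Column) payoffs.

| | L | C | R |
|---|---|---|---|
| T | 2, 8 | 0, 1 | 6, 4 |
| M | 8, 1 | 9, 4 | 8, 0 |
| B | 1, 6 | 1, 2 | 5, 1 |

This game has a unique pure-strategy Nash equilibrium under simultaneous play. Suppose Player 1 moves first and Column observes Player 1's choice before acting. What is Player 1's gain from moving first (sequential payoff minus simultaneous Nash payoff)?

Solve by backward induction (Player 1 leads).
- T: BR = L, leader payoff 2.
- M: BR = C, leader payoff 9.
- B: BR = L, leader payoff 1.
Player 1's induced payoffs are 2, 9, 1, so Player 1 commits to M. Subgame-perfect outcome: (M, C) with payoffs (9, 4).
For the simultaneous game, intersect best replies.
Player 1's best replies: L→M; C→M; R→M.
Column's best replies: T→L; M→C; B→L.
The unique mutual best reply is (M, C), giving (9, 4).
Player 1's commitment gain: 9 − 9 = 0.

0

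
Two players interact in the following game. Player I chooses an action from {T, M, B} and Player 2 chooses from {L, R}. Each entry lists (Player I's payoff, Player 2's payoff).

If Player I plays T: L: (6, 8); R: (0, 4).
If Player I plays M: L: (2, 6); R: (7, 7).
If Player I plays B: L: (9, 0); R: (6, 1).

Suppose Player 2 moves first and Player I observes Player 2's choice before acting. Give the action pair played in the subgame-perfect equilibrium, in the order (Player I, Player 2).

Solve by backward induction (Player 2 leads).
- L: BR = B, leader payoff 0.
- R: BR = M, leader payoff 7.
Among 0, 7, the best is 7 at R. Subgame-perfect outcome: (M, R) with payoffs (7, 7).

(M, R)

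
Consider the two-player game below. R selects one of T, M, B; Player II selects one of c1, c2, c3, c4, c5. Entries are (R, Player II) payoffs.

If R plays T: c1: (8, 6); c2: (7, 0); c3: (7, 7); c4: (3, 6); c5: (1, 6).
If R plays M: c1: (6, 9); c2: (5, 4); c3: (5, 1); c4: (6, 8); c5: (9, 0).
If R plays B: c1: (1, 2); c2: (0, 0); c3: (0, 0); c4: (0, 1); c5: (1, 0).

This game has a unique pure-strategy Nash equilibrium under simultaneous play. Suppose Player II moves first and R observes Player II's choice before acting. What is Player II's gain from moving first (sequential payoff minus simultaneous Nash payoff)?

Work backward from R's decision.
- c1: BR = T, leader payoff 6.
- c2: BR = T, leader payoff 0.
- c3: BR = T, leader payoff 7.
- c4: BR = M, leader payoff 8.
- c5: BR = M, leader payoff 0.
Player II's induced payoffs are 6, 0, 7, 8, 0, so Player II commits to c4. Subgame-perfect outcome: (M, c4) with payoffs (6, 8).
Under simultaneous play:
R's best replies: c1→T; c2→T; c3→T; c4→M; c5→M.
Player II's best replies: T→c3; M→c1; B→c1.
The unique mutual best reply is (T, c3), giving (7, 7).
Player II's commitment gain: 8 − 7 = 1.

1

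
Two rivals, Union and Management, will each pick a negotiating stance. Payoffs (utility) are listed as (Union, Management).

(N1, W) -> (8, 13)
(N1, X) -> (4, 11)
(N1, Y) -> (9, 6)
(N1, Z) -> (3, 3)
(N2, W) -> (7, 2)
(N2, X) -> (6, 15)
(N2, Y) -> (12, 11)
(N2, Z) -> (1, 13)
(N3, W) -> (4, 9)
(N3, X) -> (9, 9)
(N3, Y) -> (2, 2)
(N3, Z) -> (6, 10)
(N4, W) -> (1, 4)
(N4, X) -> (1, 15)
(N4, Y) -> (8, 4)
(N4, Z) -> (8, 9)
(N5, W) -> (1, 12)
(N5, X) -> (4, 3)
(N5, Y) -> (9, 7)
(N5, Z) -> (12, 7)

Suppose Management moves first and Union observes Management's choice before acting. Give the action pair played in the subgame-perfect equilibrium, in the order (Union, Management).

(N1, W)

Union best-responds to each possible Management move:
- W: Union compares 8, 7, 4, 1, 1 and picks N1; Management would get 13.
- X: Union compares 4, 6, 9, 1, 4 and picks N3; Management would get 9.
- Y: Union compares 9, 12, 2, 8, 9 and picks N2; Management would get 11.
- Z: Union compares 3, 1, 6, 8, 12 and picks N5; Management would get 7.
Among 13, 9, 11, 7, the best is 13 at W. Subgame-perfect outcome: (N1, W) with payoffs (8, 13).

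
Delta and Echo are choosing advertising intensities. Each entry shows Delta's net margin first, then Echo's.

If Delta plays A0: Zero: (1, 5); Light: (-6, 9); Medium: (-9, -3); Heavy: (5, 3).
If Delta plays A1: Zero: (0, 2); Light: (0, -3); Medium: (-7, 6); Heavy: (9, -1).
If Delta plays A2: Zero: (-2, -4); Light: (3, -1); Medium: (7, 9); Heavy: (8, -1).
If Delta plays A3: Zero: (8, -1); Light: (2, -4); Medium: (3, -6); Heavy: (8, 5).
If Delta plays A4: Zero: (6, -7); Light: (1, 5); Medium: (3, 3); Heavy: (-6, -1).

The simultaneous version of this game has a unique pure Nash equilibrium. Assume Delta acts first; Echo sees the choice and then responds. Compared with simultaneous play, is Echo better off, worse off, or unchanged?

Backward induction with Delta moving first.
- A0 → Echo plays Light (best of 5, 9, -3, 3); Delta gets -6.
- A1 → Echo plays Medium (best of 2, -3, 6, -1); Delta gets -7.
- A2 → Echo plays Medium (best of -4, -1, 9, -1); Delta gets 7.
- A3 → Echo plays Heavy (best of -1, -4, -6, 5); Delta gets 8.
- A4 → Echo plays Light (best of -7, 5, 3, -1); Delta gets 1.
Maximizing over -6, -7, 7, 8, 1, Delta chooses A3. Subgame-perfect outcome: (A3, Heavy) with payoffs (8, 5).
Now find the simultaneous Nash equilibrium.
Delta's best replies: Zero→A3; Light→A2; Medium→A2; Heavy→A1.
Echo's best replies: A0→Light; A1→Medium; A2→Medium; A3→Heavy; A4→Light.
Only (A2, Medium) has each player best-responding; Nash payoffs (7, 9).
Echo earns 5 sequentially versus 9 at the Nash outcome: worse off.

worse off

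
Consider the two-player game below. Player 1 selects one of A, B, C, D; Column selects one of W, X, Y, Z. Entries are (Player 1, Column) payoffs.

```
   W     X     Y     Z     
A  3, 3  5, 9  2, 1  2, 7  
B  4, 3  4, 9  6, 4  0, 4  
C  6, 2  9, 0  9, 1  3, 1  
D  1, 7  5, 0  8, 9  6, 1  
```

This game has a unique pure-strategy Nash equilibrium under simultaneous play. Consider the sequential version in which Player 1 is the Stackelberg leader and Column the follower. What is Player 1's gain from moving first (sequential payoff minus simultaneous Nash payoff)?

Solve by backward induction (Player 1 leads).
- A → Column plays X (best of 3, 9, 1, 7); Player 1 gets 5.
- B → Column plays X (best of 3, 9, 4, 4); Player 1 gets 4.
- C → Column plays W (best of 2, 0, 1, 1); Player 1 gets 6.
- D → Column plays Y (best of 7, 0, 9, 1); Player 1 gets 8.
Maximizing over 5, 4, 6, 8, Player 1 chooses D. Subgame-perfect outcome: (D, Y) with payoffs (8, 9).
For the simultaneous game, intersect best replies.
Player 1's best replies: W→C; X→C; Y→C; Z→D.
Column's best replies: A→X; B→X; C→W; D→Y.
Only (C, W) has each player best-responding; Nash payoffs (6, 2).
Player 1's commitment gain: 8 − 6 = 2.

2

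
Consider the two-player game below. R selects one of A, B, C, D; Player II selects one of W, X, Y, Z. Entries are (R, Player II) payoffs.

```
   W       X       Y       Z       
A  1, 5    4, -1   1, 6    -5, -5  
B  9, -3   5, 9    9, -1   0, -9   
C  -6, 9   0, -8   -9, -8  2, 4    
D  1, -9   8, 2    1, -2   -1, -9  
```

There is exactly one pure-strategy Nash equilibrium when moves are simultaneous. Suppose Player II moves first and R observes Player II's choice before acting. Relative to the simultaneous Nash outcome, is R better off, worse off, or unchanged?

worse off

Backward induction with Player II moving first.
- W: BR = B, leader payoff -3.
- X: BR = D, leader payoff 2.
- Y: BR = B, leader payoff -1.
- Z: BR = C, leader payoff 4.
Maximizing over -3, 2, -1, 4, Player II chooses Z. Subgame-perfect outcome: (C, Z) with payoffs (2, 4).
Now find the simultaneous Nash equilibrium.
R's best replies: W→B; X→D; Y→B; Z→C.
Player II's best replies: A→Y; B→X; C→W; D→X.
Only (D, X) has each player best-responding; Nash payoffs (8, 2).
R earns 2 sequentially versus 8 at the Nash outcome: worse off.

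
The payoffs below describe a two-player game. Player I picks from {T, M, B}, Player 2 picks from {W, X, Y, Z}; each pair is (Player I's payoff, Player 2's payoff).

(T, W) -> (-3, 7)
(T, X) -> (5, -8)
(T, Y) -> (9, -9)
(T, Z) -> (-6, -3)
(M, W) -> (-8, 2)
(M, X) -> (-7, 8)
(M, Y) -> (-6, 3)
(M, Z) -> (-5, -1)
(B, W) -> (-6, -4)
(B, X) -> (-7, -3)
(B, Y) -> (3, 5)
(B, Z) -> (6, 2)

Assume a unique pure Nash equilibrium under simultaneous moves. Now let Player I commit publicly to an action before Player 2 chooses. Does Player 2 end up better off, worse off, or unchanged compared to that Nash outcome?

Work backward from Player 2's decision.
- T: Player 2 compares 7, -8, -9, -3 and picks W; Player I would get -3.
- M: Player 2 compares 2, 8, 3, -1 and picks X; Player I would get -7.
- B: Player 2 compares -4, -3, 5, 2 and picks Y; Player I would get 3.
Player I's induced payoffs are -3, -7, 3, so Player I commits to B. Subgame-perfect outcome: (B, Y) with payoffs (3, 5).
Now find the simultaneous Nash equilibrium.
Player I's best replies: W→T; X→T; Y→T; Z→B.
Player 2's best replies: T→W; M→X; B→Y.
The unique mutual best reply is (T, W), giving (-3, 7).
Player 2 earns 5 sequentially versus 7 at the Nash outcome: worse off.

worse off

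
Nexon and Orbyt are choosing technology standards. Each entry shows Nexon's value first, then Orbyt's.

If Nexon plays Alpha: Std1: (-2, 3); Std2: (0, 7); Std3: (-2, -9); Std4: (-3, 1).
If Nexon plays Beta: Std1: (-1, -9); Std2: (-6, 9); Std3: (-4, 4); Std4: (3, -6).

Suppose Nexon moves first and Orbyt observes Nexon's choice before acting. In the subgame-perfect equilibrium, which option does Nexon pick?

Alpha

Backward induction with Nexon moving first.
- Alpha: BR = Std2, leader payoff 0.
- Beta: BR = Std2, leader payoff -6.
Among 0, -6, the best is 0 at Alpha. Subgame-perfect outcome: (Alpha, Std2) with payoffs (0, 7).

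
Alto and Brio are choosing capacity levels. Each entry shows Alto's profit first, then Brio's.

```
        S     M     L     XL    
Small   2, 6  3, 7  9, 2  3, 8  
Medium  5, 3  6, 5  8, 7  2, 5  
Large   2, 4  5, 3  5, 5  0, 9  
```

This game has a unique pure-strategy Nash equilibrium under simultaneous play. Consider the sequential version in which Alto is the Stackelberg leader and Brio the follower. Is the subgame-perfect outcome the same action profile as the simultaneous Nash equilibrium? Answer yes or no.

Backward induction with Alto moving first.
- Small: Brio compares 6, 7, 2, 8 and picks XL; Alto would get 3.
- Medium: Brio compares 3, 5, 7, 5 and picks L; Alto would get 8.
- Large: Brio compares 4, 3, 5, 9 and picks XL; Alto would get 0.
Alto's induced payoffs are 3, 8, 0, so Alto commits to Medium. Subgame-perfect outcome: (Medium, L) with payoffs (8, 7).
Under simultaneous play:
Alto's best replies: S→Medium; M→Medium; L→Small; XL→Small.
Brio's best replies: Small→XL; Medium→L; Large→XL.
The unique mutual best reply is (Small, XL), giving (3, 8).
Sequential outcome (Medium, L) differs from the Nash profile (Small, XL).

no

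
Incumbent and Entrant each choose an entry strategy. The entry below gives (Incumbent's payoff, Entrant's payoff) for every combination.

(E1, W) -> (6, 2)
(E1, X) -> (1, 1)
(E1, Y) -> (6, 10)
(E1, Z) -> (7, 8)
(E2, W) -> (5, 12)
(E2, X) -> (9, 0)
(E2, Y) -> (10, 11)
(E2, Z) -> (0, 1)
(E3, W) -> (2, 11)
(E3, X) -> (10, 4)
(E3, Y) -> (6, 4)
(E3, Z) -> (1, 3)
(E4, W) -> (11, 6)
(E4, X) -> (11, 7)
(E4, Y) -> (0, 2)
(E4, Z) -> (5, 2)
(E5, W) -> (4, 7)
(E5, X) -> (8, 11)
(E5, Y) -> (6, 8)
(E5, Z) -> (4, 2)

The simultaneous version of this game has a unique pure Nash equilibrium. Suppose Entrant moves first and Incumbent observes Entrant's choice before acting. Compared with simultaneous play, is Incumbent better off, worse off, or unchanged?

Incumbent best-responds to each possible Entrant move:
- W: BR = E4, leader payoff 6.
- X: BR = E4, leader payoff 7.
- Y: BR = E2, leader payoff 11.
- Z: BR = E1, leader payoff 8.
Among 6, 7, 11, 8, the best is 11 at Y. Subgame-perfect outcome: (E2, Y) with payoffs (10, 11).
For the simultaneous game, intersect best replies.
Incumbent's best replies: W→E4; X→E4; Y→E2; Z→E1.
Entrant's best replies: E1→Y; E2→W; E3→W; E4→X; E5→X.
Only (E4, X) has each player best-responding; Nash payoffs (11, 7).
Incumbent earns 10 sequentially versus 11 at the Nash outcome: worse off.

worse off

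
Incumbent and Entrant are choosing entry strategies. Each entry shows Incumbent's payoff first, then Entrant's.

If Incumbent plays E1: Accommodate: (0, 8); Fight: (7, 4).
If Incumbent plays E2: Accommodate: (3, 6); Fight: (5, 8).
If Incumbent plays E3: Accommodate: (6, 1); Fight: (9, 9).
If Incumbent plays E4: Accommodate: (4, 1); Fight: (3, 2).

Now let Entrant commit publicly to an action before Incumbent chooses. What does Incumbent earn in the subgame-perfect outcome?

9

Incumbent best-responds to each possible Entrant move:
- Accommodate: Incumbent compares 0, 3, 6, 4 and picks E3; Entrant would get 1.
- Fight: Incumbent compares 7, 5, 9, 3 and picks E3; Entrant would get 9.
Among 1, 9, the best is 9 at Fight. Subgame-perfect outcome: (E3, Fight) with payoffs (9, 9).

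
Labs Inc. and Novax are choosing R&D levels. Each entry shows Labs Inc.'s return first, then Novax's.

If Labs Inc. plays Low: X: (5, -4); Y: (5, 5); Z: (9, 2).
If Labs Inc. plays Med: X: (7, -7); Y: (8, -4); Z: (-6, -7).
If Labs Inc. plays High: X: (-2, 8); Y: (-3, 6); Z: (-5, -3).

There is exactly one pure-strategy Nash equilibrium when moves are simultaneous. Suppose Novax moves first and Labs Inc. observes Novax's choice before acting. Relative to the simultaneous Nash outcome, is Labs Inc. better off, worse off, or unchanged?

better off

Backward induction with Novax moving first.
- X: BR = Med, leader payoff -7.
- Y: BR = Med, leader payoff -4.
- Z: BR = Low, leader payoff 2.
Maximizing over -7, -4, 2, Novax chooses Z. Subgame-perfect outcome: (Low, Z) with payoffs (9, 2).
Under simultaneous play:
Labs Inc.'s best replies: X→Med; Y→Med; Z→Low.
Novax's best replies: Low→Y; Med→Y; High→X.
The unique mutual best reply is (Med, Y), giving (8, -4).
Labs Inc. earns 9 sequentially versus 8 at the Nash outcome: better off.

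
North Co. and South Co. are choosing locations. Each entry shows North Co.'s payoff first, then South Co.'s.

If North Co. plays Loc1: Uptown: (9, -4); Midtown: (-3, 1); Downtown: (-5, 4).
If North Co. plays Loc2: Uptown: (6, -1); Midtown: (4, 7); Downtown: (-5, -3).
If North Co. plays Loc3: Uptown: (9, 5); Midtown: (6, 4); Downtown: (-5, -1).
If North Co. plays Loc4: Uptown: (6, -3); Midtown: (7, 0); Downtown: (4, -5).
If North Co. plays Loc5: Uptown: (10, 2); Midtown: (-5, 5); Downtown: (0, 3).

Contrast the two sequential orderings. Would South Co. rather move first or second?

If North Co. leads: South Co.'s best replies are Loc1→Downtown, Loc2→Midtown, Loc3→Uptown, Loc4→Midtown, Loc5→Midtown; North Co.'s induced payoffs -5, 4, 9, 7, -5; outcome (Loc3, Uptown), payoffs (9, 5).
If South Co. leads: North Co.'s best replies are Uptown→Loc5, Midtown→Loc4, Downtown→Loc4; South Co.'s induced payoffs 2, 0, -5; outcome (Loc5, Uptown), payoffs (10, 2).
South Co. gets 2 moving first and 5 moving second, so South Co. prefers to move second.

second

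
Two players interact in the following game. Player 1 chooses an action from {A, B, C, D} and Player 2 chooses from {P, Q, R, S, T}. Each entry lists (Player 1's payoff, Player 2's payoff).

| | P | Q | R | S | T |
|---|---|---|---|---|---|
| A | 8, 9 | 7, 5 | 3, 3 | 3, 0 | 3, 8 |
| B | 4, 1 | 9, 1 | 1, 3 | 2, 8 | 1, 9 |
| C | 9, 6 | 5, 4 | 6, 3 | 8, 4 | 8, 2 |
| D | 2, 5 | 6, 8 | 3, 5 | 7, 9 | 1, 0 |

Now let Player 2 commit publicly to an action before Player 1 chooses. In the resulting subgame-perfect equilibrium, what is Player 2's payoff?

6

Player 1 best-responds to each possible Player 2 move:
- P: Player 1 compares 8, 4, 9, 2 and picks C; Player 2 would get 6.
- Q: Player 1 compares 7, 9, 5, 6 and picks B; Player 2 would get 1.
- R: Player 1 compares 3, 1, 6, 3 and picks C; Player 2 would get 3.
- S: Player 1 compares 3, 2, 8, 7 and picks C; Player 2 would get 4.
- T: Player 1 compares 3, 1, 8, 1 and picks C; Player 2 would get 2.
Player 2's induced payoffs are 6, 1, 3, 4, 2, so Player 2 commits to P. Subgame-perfect outcome: (C, P) with payoffs (9, 6).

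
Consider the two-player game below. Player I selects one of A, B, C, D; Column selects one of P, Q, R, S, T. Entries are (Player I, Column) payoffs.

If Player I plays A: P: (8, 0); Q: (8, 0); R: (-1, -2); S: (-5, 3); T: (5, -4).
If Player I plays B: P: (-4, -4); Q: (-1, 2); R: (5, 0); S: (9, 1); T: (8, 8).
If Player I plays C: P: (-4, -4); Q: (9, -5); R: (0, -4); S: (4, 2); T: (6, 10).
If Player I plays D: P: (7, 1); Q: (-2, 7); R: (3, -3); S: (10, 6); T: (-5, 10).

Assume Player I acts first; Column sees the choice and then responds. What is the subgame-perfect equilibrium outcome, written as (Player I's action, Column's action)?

Column best-responds to each possible Player I move:
- A: BR = S, leader payoff -5.
- B: BR = T, leader payoff 8.
- C: BR = T, leader payoff 6.
- D: BR = T, leader payoff -5.
Player I's induced payoffs are -5, 8, 6, -5, so Player I commits to B. Subgame-perfect outcome: (B, T) with payoffs (8, 8).

(B, T)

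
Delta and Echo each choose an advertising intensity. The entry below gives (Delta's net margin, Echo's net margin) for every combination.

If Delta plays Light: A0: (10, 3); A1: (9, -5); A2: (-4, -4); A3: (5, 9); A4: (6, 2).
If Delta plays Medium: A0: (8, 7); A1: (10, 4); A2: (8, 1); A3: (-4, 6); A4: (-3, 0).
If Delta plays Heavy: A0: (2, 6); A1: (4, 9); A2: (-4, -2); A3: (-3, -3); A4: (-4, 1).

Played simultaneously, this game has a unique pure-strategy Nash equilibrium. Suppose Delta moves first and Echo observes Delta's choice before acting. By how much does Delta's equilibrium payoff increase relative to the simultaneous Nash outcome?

3

Backward induction with Delta moving first.
- Light → Echo plays A3 (best of 3, -5, -4, 9, 2); Delta gets 5.
- Medium → Echo plays A0 (best of 7, 4, 1, 6, 0); Delta gets 8.
- Heavy → Echo plays A1 (best of 6, 9, -2, -3, 1); Delta gets 4.
Delta's induced payoffs are 5, 8, 4, so Delta commits to Medium. Subgame-perfect outcome: (Medium, A0) with payoffs (8, 7).
Now find the simultaneous Nash equilibrium.
Delta's best replies: A0→Light; A1→Medium; A2→Medium; A3→Light; A4→Light.
Echo's best replies: Light→A3; Medium→A0; Heavy→A1.
Only (Light, A3) has each player best-responding; Nash payoffs (5, 9).
Delta's commitment gain: 8 − 5 = 3.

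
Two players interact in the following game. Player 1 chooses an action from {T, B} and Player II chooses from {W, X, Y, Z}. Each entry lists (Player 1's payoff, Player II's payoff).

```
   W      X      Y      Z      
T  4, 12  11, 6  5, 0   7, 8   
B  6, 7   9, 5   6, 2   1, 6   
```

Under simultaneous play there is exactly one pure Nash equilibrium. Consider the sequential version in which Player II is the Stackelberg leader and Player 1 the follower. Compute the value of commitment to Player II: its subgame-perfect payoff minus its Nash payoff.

1

Player 1 best-responds to each possible Player II move:
- W: BR = B, leader payoff 7.
- X: BR = T, leader payoff 6.
- Y: BR = B, leader payoff 2.
- Z: BR = T, leader payoff 8.
Maximizing over 7, 6, 2, 8, Player II chooses Z. Subgame-perfect outcome: (T, Z) with payoffs (7, 8).
Now find the simultaneous Nash equilibrium.
Player 1's best replies: W→B; X→T; Y→B; Z→T.
Player II's best replies: T→W; B→W.
The unique mutual best reply is (B, W), giving (6, 7).
Player II's commitment gain: 8 − 7 = 1.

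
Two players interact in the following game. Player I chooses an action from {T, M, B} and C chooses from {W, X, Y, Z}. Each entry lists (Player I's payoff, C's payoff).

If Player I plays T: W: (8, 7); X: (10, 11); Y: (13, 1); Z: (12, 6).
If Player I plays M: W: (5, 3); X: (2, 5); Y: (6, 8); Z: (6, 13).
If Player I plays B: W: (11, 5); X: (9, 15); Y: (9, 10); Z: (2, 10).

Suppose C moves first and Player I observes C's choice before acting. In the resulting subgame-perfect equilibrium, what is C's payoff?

Work backward from Player I's decision.
- W → Player I plays B (best of 8, 5, 11); C gets 5.
- X → Player I plays T (best of 10, 2, 9); C gets 11.
- Y → Player I plays T (best of 13, 6, 9); C gets 1.
- Z → Player I plays T (best of 12, 6, 2); C gets 6.
C's induced payoffs are 5, 11, 1, 6, so C commits to X. Subgame-perfect outcome: (T, X) with payoffs (10, 11).

11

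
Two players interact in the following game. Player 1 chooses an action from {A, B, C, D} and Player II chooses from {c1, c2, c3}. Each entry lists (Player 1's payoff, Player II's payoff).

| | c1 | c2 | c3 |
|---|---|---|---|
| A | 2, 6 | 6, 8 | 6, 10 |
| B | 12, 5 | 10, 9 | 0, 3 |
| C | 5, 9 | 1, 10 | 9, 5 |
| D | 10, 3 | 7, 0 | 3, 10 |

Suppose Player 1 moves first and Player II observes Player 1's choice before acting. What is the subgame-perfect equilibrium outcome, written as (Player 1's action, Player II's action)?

(B, c2)

Solve by backward induction (Player 1 leads).
- A: Player II compares 6, 8, 10 and picks c3; Player 1 would get 6.
- B: Player II compares 5, 9, 3 and picks c2; Player 1 would get 10.
- C: Player II compares 9, 10, 5 and picks c2; Player 1 would get 1.
- D: Player II compares 3, 0, 10 and picks c3; Player 1 would get 3.
Player 1's induced payoffs are 6, 10, 1, 3, so Player 1 commits to B. Subgame-perfect outcome: (B, c2) with payoffs (10, 9).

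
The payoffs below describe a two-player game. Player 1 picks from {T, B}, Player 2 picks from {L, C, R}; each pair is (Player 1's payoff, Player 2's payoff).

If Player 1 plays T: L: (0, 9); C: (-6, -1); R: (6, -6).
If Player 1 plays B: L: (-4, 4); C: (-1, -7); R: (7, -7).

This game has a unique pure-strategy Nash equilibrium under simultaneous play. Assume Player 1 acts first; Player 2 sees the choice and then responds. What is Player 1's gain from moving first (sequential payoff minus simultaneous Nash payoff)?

Work backward from Player 2's decision.
- T: Player 2 compares 9, -1, -6 and picks L; Player 1 would get 0.
- B: Player 2 compares 4, -7, -7 and picks L; Player 1 would get -4.
Player 1's induced payoffs are 0, -4, so Player 1 commits to T. Subgame-perfect outcome: (T, L) with payoffs (0, 9).
Now find the simultaneous Nash equilibrium.
Player 1's best replies: L→T; C→B; R→B.
Player 2's best replies: T→L; B→L.
Only (T, L) has each player best-responding; Nash payoffs (0, 9).
Player 1's commitment gain: 0 − 0 = 0.

0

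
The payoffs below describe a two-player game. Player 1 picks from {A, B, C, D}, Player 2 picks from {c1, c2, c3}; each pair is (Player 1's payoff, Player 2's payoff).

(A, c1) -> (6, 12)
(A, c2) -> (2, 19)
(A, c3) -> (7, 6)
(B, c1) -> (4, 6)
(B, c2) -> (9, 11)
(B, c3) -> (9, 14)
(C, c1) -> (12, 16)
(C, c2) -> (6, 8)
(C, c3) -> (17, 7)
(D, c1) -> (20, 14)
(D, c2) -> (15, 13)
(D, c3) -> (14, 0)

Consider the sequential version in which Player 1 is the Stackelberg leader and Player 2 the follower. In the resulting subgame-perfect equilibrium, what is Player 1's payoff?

Solve by backward induction (Player 1 leads).
- A: Player 2 compares 12, 19, 6 and picks c2; Player 1 would get 2.
- B: Player 2 compares 6, 11, 14 and picks c3; Player 1 would get 9.
- C: Player 2 compares 16, 8, 7 and picks c1; Player 1 would get 12.
- D: Player 2 compares 14, 13, 0 and picks c1; Player 1 would get 20.
Among 2, 9, 12, 20, the best is 20 at D. Subgame-perfect outcome: (D, c1) with payoffs (20, 14).

20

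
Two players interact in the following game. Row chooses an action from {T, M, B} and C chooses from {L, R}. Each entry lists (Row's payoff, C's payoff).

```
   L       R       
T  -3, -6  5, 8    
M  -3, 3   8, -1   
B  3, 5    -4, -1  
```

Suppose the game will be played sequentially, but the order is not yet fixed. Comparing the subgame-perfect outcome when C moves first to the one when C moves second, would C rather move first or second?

second

If Row leads: C's best replies are T→R, M→L, B→L; Row's induced payoffs 5, -3, 3; outcome (T, R), payoffs (5, 8).
If C leads: Row's best replies are L→B, R→M; C's induced payoffs 5, -1; outcome (B, L), payoffs (3, 5).
C gets 5 moving first and 8 moving second, so C prefers to move second.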